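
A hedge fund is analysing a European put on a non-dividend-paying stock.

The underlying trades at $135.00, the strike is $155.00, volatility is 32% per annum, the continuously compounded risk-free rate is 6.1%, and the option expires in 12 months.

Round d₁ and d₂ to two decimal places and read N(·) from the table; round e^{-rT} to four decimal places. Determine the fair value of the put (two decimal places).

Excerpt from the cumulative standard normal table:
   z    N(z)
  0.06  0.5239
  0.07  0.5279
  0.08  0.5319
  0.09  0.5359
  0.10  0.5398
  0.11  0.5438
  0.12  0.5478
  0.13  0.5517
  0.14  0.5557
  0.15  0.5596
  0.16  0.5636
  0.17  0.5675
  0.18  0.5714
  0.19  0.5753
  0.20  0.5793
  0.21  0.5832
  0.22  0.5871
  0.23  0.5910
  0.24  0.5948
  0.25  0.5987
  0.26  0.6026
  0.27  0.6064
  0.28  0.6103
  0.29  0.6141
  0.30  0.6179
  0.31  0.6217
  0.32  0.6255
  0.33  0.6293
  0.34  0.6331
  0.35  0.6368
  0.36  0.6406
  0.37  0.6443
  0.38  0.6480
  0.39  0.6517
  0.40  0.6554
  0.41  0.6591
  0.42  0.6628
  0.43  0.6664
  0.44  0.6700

σ√T = 0.32·√1 = 0.3200
ln(S/K) + (r + σ²/2)T = ln(135/155) + (0.061 + 0.32²/2)·1 = -0.1382 + 0.1122 = -0.0260
d₁ = -0.0260 / 0.3200 = -0.0811 ⇒ -0.08
d₂ = d₁ − σ√T = -0.0811 − 0.3200 = -0.4011 ⇒ -0.40
exp(−rT) = exp(−0.061·1) = 0.9408
P = 155·0.9408·N(0.40) − 135·N(0.08) = 155·0.9408·0.6554 − 135·0.5319 = 95.5730 − 71.8065 = 23.7665

$23.77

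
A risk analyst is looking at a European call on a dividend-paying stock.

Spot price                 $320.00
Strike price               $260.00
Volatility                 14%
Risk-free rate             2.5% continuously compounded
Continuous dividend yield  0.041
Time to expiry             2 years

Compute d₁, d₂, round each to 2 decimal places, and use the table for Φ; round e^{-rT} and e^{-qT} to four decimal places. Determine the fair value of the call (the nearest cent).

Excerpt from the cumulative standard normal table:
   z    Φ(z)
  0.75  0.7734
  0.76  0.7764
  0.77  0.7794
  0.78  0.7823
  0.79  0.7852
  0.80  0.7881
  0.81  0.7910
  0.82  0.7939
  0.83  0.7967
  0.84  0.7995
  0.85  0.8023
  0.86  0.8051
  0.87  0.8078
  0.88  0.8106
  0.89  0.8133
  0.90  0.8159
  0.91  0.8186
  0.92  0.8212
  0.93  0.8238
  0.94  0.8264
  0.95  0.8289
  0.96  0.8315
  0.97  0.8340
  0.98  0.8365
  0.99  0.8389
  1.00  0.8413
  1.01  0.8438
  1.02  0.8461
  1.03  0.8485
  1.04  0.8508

σ√T = 0.14 × 1.4142 = 0.1980
ln(S/K) + (r − q + σ²/2)T = ln(320/260) + (0.025 − 0.041 + 0.14²/2)·2 = 0.2076 − 0.0124 = 0.1952
d₁ = 0.1952 / 0.1980 = 0.9861 ⇒ 0.99
d₂ = d₁ − σ√T = 0.9861 − 0.1980 = 0.7881 ⇒ 0.79
exp(−qT) = exp(−0.041·2) = 0.9213;  exp(−rT) = exp(−0.025·2) = 0.9512
C = 320·0.9213·N(0.99) − 260·0.9512·N(0.79) = 320·0.9213·0.8389 − 260·0.9512·0.7852 = 247.3211 − 194.1894 = 53.1318

$53.13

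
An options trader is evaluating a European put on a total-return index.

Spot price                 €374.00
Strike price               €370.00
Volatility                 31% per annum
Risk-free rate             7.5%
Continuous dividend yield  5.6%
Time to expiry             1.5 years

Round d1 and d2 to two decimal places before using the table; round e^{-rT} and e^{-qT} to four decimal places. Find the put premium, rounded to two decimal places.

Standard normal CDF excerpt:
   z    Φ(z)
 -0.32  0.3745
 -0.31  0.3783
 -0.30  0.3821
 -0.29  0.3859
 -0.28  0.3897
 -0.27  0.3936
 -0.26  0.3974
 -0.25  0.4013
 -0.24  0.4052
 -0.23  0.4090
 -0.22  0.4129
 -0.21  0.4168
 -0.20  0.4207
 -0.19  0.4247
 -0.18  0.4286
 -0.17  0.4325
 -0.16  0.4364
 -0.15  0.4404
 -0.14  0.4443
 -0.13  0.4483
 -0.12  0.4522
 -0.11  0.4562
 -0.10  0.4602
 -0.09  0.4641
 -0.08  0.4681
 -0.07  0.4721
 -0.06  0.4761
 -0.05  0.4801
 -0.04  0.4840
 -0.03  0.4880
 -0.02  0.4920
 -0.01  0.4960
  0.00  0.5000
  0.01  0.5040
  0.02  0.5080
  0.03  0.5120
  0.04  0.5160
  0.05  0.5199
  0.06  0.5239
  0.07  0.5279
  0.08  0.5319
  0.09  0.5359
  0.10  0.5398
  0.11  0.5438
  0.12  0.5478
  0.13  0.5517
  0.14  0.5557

€44.49

T = 1.5;  σ√T = 0.3797
d₁ = [ln(374/370) + (0.075 − 0.056 + ½·0.31²)·1.5] / (σ√T) = (0.0108 + 0.1006) / 0.3797 = 0.2932 which rounds to 0.29
d₂ = 0.2932 − 0.3797 = -0.0864 which rounds to -0.09
exp(−qT) = exp(−0.056·1.5) = 0.9194;  exp(−rT) = exp(−0.075·1.5) = 0.8936
N(−d₂) = N(0.09) = 0.5359;  N(−d₁) = N(-0.29) = 0.3859
P = 370·0.8936·0.5359 − 374·0.9194·0.3859 = 177.1857 − 132.6939 = 44.4918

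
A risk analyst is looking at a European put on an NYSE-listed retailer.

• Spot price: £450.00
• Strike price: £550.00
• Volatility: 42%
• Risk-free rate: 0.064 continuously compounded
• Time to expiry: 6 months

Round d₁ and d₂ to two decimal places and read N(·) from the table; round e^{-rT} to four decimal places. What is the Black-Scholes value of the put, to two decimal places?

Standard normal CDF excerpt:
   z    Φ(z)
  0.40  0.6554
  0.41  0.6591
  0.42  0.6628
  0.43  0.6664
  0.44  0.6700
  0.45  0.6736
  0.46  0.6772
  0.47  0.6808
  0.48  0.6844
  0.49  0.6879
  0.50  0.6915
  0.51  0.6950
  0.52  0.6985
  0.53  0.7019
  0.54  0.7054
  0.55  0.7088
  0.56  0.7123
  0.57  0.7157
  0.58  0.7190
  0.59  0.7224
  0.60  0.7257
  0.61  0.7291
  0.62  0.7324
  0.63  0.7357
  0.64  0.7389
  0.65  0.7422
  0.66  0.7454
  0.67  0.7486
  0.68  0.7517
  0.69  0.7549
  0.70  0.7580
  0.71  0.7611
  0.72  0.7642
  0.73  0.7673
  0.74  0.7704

σ√T = 0.42 × 0.7071 = 0.2970
ln(S/K) + (r + σ²/2)T = ln(450/550) + (0.064 + 0.42²/2)·0.5 = -0.2007 + 0.0761 = -0.1246
d₁ = -0.1246 / 0.2970 = -0.4195 → -0.42
d₂ = d₁ − σ√T = -0.4195 − 0.2970 = -0.7164 → -0.72
e^(−rT) = e^(−0.064·0.5) = 0.9685
P = 550·0.9685·N(0.72) − 450·N(0.42) = 550·0.9685·0.7642 − 450·0.6628 = 407.0702 − 298.2600 = 108.8102

£108.81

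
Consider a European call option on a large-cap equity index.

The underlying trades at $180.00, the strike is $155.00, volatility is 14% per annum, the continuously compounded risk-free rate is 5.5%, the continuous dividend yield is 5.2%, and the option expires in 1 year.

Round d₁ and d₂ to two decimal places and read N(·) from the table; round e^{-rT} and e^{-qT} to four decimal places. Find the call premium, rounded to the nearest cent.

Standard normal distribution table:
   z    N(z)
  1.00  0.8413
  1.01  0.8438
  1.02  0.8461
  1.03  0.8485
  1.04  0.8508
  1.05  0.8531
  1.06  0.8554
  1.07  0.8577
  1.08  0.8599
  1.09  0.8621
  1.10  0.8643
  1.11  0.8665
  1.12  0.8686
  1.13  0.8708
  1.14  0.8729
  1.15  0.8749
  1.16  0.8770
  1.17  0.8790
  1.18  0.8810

σ√T = 0.14 × 1.0000 = 0.1400
d₁ = [ln(180/155) + (0.055 − 0.052 + 0.14²/2)·1] / 0.1400 = [0.1495 + 0.0128] / 0.1400 = 1.1595 ≈ 1.16
d₂ = d₁ − σ√T = 1.1595 − 0.1400 = 1.0195 ≈ 1.02
exp(−qT) = exp(−0.052·1) = 0.9493;  exp(−rT) = exp(−0.055·1) = 0.9465
C = 180·0.9493·N(1.16) − 155·0.9465·N(1.02) = 180·0.9493·0.8770 − 155·0.9465·0.8461 = 149.8565 − 124.1292 = 25.7273

$25.73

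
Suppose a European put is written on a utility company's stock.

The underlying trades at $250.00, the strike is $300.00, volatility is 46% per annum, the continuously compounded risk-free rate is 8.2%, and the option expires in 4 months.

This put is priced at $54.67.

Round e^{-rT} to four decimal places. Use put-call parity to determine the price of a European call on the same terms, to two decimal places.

e^(−rT) = e^(−0.082·0.3333) = 0.9730
Put-call parity: C − P = S − K·e^(−rT) = 250 − 300·0.9730 = 250 − 291.9000 = -41.9000
C = P + (C − P) = 54.67 + (-41.9000) = 12.7700

$12.77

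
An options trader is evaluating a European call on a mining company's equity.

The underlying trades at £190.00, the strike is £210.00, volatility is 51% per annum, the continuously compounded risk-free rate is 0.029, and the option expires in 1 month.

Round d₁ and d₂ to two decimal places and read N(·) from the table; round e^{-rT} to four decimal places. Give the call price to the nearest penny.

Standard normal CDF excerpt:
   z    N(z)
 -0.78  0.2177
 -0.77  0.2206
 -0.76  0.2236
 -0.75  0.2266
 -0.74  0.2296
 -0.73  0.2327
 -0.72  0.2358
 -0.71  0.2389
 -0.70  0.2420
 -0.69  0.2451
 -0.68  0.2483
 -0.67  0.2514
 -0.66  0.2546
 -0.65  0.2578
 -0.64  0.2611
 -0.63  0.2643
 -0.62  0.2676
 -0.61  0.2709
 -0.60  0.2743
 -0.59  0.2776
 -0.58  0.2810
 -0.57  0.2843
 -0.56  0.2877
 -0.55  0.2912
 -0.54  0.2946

σ√T = 0.51 × 0.2887 = 0.1472
ln(S/K) + (r + σ²/2)T = ln(190/210) + (0.029 + 0.51²/2)·0.08333 = -0.1001 + 0.0133 = -0.0868
d₁ = -0.0868 / 0.1472 = -0.5898 → -0.59
d₂ = d₁ − σ√T = -0.5898 − 0.1472 = -0.7370 → -0.74
e^(−rT) = e^(−0.029·0.08333) = 0.9976
N(d₁) = N(-0.59) = 0.2776;  N(d₂) = N(-0.74) = 0.2296
C = 190·0.2776 − 210·0.9976·0.2296 = 52.7440 − 48.1003 = 4.6437

£4.64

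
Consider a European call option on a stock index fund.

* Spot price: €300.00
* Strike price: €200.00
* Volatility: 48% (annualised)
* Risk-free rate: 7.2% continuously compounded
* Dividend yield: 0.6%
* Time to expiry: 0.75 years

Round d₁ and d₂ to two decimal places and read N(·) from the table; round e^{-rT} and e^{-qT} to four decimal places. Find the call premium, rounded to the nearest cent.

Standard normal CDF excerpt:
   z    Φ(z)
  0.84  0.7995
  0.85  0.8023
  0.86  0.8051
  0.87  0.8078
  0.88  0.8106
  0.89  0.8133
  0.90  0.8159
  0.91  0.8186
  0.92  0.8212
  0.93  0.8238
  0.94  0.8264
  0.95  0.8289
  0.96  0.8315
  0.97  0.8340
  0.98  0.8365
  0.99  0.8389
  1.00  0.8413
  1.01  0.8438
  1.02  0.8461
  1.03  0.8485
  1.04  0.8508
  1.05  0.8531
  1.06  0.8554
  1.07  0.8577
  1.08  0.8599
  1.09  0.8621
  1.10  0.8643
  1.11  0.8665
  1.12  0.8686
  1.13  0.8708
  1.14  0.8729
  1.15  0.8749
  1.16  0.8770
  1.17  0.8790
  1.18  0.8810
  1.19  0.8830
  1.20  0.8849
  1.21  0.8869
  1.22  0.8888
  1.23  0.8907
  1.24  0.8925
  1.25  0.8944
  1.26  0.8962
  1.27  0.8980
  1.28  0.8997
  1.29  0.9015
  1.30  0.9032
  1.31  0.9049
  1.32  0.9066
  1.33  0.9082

€115.64

T = 0.75;  σ√T = 0.4157
d₁ = [ln(300/200) + (0.072 − 0.006 + 0.48²/2)·0.75] / 0.4157 = [0.4055 + 0.1359] / 0.4157 = 1.3023 which rounds to 1.30
d₂ = d₁ − σ√T = 1.3023 − 0.4157 = 0.8866 which rounds to 0.89
exp(−qT) = exp(−0.006·0.75) = 0.9955;  exp(−rT) = exp(−0.072·0.75) = 0.9474
N(d₁) = N(1.30) = 0.9032;  N(d₂) = N(0.89) = 0.8133
C = 300·0.9955·0.9032 − 200·0.9474·0.8133 = 269.7407 − 154.1041 = 115.6366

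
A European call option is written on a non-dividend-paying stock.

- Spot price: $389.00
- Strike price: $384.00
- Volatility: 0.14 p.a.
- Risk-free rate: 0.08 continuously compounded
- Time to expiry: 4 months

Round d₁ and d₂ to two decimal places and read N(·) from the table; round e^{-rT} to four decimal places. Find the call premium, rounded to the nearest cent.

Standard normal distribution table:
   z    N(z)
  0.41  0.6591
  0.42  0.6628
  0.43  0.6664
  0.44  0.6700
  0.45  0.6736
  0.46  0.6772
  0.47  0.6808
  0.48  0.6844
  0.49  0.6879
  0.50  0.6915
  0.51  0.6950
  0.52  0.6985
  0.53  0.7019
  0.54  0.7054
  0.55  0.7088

$21.18

T = 0.3333;  σ√T = 0.0808
ln(S/K) + (r + σ²/2)T = ln(389/384) + (0.08 + 0.14²/2)·0.3333 = 0.0129 + 0.0299 = 0.0429
d₁ = 0.0429 / 0.0808 = 0.5304 ⇒ 0.53
d₂ = d₁ − σ√T = 0.5304 − 0.0808 = 0.4496 ⇒ 0.45
exp(−rT) = exp(−0.08·0.3333) = 0.9737
N(d₁) = N(0.53) = 0.7019;  N(d₂) = N(0.45) = 0.6736
C = 389·0.7019 − 384·0.9737·0.6736 = 273.0391 − 251.8596 = 21.1795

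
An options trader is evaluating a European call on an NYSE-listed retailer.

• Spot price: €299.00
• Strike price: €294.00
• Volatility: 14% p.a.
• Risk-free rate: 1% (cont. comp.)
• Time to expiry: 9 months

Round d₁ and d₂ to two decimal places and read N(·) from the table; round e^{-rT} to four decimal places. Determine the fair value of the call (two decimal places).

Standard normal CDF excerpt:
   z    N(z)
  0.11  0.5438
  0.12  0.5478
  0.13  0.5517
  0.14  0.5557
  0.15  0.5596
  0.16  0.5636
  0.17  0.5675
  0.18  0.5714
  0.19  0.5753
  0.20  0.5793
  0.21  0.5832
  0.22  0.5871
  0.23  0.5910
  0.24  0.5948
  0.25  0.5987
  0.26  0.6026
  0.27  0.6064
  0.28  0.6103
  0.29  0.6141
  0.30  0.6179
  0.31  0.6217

€18.03

σ√T = 0.14·√0.75 = 0.1212
ln(S/K) + (r + σ²/2)T = ln(299/294) + (0.01 + 0.14²/2)·0.75 = 0.0169 + 0.0149 = 0.0317
d₁ = 0.0317 / 0.1212 = 0.2616 ⇒ 0.26
d₂ = d₁ − σ√T = 0.2616 − 0.1212 = 0.1403 ⇒ 0.14
e^(−rT) = e^(−0.01·0.75) = 0.9925
N(d₁) = N(0.26) = 0.6026;  N(d₂) = N(0.14) = 0.5557
C = 299·0.6026 − 294·0.9925·0.5557 = 180.1774 − 162.1505 = 18.0269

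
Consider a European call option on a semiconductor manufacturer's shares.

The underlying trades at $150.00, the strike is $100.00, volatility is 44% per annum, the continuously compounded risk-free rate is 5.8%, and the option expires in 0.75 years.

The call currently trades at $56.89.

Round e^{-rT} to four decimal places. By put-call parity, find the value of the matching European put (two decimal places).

$2.63

e^(−rT) = e^(−0.058·0.75) = 0.9574
Put-call parity: C − P = S − K·e^(−rT) = 150 − 100·0.9574 = 150 − 95.7400 = 54.2600
P = C − (C − P) = 56.89 − (54.2600) = 2.6300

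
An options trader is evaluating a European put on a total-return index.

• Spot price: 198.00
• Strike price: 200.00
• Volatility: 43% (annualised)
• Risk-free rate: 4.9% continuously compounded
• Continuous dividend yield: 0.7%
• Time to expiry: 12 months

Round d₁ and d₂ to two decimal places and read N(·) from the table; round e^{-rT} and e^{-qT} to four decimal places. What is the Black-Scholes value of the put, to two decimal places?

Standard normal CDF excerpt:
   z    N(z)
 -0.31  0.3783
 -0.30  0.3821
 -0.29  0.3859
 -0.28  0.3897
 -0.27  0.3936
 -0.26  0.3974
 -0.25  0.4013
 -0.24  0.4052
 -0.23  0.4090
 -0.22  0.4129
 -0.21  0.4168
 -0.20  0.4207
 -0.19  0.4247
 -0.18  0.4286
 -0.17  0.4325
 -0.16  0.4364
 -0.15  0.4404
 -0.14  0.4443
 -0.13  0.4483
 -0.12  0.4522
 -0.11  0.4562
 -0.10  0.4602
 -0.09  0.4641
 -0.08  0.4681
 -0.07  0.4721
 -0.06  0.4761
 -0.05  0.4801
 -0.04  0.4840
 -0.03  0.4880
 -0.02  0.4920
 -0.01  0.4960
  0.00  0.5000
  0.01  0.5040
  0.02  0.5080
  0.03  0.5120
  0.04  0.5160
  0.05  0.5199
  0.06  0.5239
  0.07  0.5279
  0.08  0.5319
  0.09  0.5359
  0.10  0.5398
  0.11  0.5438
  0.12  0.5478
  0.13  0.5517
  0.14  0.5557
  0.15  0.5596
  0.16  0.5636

T = 1;  σ√T = 0.4300
d₁ = [ln(198/200) + (0.049 − 0.007 + 0.43²/2)·1] / 0.4300 = [-0.0101 + 0.1344] / 0.4300 = 0.2893 ⇒ 0.29
d₂ = d₁ − σ√T = 0.2893 − 0.4300 = -0.1407 ⇒ -0.14
exp(−qT) = exp(−0.007·1) = 0.9930;  exp(−rT) = exp(−0.049·1) = 0.9522
N(−d₂) = N(0.14) = 0.5557;  N(−d₁) = N(-0.29) = 0.3859
P = 200·0.9522·0.5557 − 198·0.9930·0.3859 = 105.8275 − 75.8733 = 29.9542

29.95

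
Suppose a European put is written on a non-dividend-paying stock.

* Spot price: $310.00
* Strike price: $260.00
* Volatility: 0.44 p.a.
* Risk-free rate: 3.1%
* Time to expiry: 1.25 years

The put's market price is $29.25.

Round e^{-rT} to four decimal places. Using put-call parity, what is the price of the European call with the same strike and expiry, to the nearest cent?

$89.13

exp(−rT) = exp(−0.031·1.25) = 0.9620
Put-call parity: C − P = S − K·e^(−rT) = 310 − 260·0.9620 = 310 − 250.1200 = 59.8800
C = P + (C − P) = 29.25 + (59.8800) = 89.1300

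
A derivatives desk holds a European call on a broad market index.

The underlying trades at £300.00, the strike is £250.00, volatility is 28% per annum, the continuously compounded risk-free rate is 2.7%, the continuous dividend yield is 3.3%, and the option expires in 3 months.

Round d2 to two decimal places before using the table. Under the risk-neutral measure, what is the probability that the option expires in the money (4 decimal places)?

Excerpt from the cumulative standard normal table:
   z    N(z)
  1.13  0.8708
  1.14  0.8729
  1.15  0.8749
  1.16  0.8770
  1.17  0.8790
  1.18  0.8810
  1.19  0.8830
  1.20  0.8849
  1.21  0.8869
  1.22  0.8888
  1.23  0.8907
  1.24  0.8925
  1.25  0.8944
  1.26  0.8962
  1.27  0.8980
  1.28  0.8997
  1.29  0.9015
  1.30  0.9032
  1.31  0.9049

0.8888

T = 0.25;  σ√T = 0.1400
ln(S/K) + (r − q + σ²/2)T = ln(300/250) + (0.027 − 0.033 + 0.28²/2)·0.25 = 0.1823 + 0.0083 = 0.1906
d₁ = 0.1906 / 0.1400 = 1.3616 → 1.36
d₂ = d₁ − σ√T = 1.3616 − 0.1400 = 1.2216 → 1.22
Risk-neutral Pr[S_T > K] = N(d₂) = N(1.22) = 0.8888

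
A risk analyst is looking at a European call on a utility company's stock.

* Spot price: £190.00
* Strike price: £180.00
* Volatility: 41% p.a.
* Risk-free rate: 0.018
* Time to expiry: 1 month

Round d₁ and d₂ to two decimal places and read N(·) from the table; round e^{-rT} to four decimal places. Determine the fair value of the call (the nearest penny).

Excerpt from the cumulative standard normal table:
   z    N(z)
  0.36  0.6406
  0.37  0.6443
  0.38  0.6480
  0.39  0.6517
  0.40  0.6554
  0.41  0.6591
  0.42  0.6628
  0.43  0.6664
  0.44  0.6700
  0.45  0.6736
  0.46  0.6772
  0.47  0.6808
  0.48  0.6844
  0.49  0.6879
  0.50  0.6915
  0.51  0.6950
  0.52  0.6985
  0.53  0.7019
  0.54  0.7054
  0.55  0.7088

σ√T = 0.41·√0.08333 = 0.1184
d₁ = [ln(190/180) + (0.018 + 0.41²/2)·0.08333] / 0.1184 = [0.0541 + 0.0085] / 0.1184 = 0.5287 ≈ 0.53
d₂ = d₁ − σ√T = 0.5287 − 0.1184 = 0.4103 ≈ 0.41
e^(−rT) = e^(−0.018·0.08333) = 0.9985
C = 190·N(0.53) − 180·0.9985·N(0.41) = 190·0.7019 − 180·0.9985·0.6591 = 133.3610 − 118.4600 = 14.9010

£14.90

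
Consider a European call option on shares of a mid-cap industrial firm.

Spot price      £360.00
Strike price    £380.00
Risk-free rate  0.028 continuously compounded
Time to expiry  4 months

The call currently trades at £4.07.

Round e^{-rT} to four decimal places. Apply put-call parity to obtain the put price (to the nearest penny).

exp(−rT) = exp(−0.028·0.3333) = 0.9907
Put-call parity: C − P = S − K·e^(−rT) = 360 − 380·0.9907 = 360 − 376.4660 = -16.4660
P = C − (C − P) = 4.07 − (-16.4660) = 20.5360

£20.54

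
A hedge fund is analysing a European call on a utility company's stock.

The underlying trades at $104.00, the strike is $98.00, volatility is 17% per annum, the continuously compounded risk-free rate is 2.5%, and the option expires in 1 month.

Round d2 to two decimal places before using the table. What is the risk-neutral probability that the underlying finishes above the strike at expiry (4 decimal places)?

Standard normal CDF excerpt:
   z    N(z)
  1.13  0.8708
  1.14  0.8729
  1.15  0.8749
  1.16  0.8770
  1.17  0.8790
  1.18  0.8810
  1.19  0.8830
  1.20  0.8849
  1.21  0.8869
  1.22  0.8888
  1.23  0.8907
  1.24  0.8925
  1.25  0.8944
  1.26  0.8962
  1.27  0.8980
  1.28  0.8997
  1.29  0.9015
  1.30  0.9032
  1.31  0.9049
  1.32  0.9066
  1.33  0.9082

σ√T = 0.17·√0.08333 = 0.0491
ln(S/K) + (r + σ²/2)T = ln(104/98) + (0.025 + 0.17²/2)·0.08333 = 0.0594 + 0.0033 = 0.0627
d₁ = 0.0627 / 0.0491 = 1.2779 which rounds to 1.28
d₂ = d₁ − σ√T = 1.2779 − 0.0491 = 1.2288 which rounds to 1.23
Pr(exercise) under Q = N(d₂) = 0.8907

0.8907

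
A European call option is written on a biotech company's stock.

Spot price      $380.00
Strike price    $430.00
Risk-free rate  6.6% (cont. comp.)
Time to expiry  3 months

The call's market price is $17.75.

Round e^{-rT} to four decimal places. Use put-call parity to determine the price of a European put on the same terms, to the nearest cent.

$60.70

exp(−rT) = exp(−0.066·0.25) = 0.9836
Put-call parity: C − P = S − K·e^(−rT) = 380 − 430·0.9836 = 380 − 422.9480 = -42.9480
P = C − (C − P) = 17.75 − (-42.9480) = 60.6980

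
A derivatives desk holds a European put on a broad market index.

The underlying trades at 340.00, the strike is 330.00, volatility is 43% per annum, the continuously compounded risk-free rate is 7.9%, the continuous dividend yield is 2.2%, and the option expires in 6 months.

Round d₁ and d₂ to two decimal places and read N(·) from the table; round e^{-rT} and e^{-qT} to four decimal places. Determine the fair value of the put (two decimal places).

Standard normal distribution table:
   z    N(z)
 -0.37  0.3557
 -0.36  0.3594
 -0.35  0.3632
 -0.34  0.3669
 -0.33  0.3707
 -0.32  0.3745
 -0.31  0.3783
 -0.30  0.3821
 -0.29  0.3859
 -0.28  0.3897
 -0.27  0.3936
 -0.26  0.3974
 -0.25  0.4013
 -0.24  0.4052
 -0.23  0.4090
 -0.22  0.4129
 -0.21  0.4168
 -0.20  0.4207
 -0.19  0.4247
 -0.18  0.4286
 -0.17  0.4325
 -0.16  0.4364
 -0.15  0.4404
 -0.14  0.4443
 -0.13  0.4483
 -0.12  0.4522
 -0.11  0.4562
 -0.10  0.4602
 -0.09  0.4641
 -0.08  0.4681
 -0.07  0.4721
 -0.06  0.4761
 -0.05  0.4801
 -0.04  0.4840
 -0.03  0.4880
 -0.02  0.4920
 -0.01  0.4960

σ√T = 0.43·√0.5 = 0.3041
d₁ = [ln(340/330) + (0.079 − 0.022 + ½·0.43²)·0.5] / (σ√T) = (0.0299 + 0.0747) / 0.3041 = 0.3439 ⇒ 0.34
d₂ = 0.3439 − 0.3041 = 0.0399 ⇒ 0.04
exp(−qT) = exp(−0.022·0.5) = 0.9891;  exp(−rT) = exp(−0.079·0.5) = 0.9613
N(−d₂) = N(-0.04) = 0.4840;  N(−d₁) = N(-0.34) = 0.3669
P = 330·0.9613·0.4840 − 340·0.9891·0.3669 = 153.5388 − 123.3863 = 30.1526

30.15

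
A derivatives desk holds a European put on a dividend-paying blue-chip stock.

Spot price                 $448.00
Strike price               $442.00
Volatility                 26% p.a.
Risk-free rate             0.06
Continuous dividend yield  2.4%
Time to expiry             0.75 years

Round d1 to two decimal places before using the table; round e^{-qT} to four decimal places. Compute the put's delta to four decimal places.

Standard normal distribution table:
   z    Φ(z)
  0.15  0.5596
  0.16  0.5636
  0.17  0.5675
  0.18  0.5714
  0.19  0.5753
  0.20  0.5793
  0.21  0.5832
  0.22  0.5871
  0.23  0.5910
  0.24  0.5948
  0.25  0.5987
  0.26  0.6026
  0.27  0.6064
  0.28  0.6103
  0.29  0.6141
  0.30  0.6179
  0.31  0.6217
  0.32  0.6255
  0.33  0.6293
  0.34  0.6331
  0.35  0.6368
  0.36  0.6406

-0.3790

σ√T = 0.26 × 0.8660 = 0.2252
ln(S/K) + (r − q + σ²/2)T = ln(448/442) + (0.06 − 0.024 + 0.26²/2)·0.75 = 0.0135 + 0.0524 = 0.0658
d₁ = 0.0658 / 0.2252 = 0.2924 ≈ 0.29
N(d₁) = N(0.29) = 0.6141
Δ_put = e^(−qT)·(N(d₁) − 1) = 0.9822·(0.6141 − 1) = -0.3790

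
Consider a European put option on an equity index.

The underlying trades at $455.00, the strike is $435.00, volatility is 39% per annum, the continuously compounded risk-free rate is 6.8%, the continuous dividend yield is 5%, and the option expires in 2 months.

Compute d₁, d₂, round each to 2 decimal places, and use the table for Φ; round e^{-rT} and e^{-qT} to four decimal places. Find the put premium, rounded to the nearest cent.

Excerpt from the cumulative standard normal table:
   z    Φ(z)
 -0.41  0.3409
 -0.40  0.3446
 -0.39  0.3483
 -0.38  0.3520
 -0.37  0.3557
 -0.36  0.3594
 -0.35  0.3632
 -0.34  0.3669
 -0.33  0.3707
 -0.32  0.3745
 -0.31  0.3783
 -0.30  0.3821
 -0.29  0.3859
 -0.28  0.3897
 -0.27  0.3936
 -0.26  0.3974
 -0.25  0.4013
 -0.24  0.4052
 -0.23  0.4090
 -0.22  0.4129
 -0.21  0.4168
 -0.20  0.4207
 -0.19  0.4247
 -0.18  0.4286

$18.75

σ√T = 0.39·√0.1667 = 0.1592
d₁ = [ln(455/435) + (0.068 − 0.05 + ½·0.39²)·0.1667] / (σ√T) = (0.0450 + 0.0157) / 0.1592 = 0.3808 ⇒ 0.38
d₂ = 0.3808 − 0.1592 = 0.2216 ⇒ 0.22
exp(−qT) = exp(−0.05·0.1667) = 0.9917;  exp(−rT) = exp(−0.068·0.1667) = 0.9887
P = 435·0.9887·N(-0.22) − 455·0.9917·N(-0.38) = 435·0.9887·0.4129 − 455·0.9917·0.3520 = 177.5819 − 158.8307 = 18.7512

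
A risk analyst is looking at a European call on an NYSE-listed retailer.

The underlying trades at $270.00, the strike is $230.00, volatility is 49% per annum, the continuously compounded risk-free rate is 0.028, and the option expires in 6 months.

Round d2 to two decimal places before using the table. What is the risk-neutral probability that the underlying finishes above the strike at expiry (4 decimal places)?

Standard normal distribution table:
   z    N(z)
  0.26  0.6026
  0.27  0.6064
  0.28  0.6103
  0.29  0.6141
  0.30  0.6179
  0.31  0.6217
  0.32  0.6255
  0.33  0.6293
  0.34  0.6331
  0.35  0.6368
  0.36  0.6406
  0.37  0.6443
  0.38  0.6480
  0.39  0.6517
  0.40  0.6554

σ√T = 0.49 × 0.7071 = 0.3465
d₁ = [ln(270/230) + (0.028 + 0.49²/2)·0.5] / 0.3465 = [0.1603 + 0.0740] / 0.3465 = 0.6764 which rounds to 0.68
d₂ = d₁ − σ√T = 0.6764 − 0.3465 = 0.3299 which rounds to 0.33
Pr(exercise) under Q = N(d₂) = 0.6293

0.6293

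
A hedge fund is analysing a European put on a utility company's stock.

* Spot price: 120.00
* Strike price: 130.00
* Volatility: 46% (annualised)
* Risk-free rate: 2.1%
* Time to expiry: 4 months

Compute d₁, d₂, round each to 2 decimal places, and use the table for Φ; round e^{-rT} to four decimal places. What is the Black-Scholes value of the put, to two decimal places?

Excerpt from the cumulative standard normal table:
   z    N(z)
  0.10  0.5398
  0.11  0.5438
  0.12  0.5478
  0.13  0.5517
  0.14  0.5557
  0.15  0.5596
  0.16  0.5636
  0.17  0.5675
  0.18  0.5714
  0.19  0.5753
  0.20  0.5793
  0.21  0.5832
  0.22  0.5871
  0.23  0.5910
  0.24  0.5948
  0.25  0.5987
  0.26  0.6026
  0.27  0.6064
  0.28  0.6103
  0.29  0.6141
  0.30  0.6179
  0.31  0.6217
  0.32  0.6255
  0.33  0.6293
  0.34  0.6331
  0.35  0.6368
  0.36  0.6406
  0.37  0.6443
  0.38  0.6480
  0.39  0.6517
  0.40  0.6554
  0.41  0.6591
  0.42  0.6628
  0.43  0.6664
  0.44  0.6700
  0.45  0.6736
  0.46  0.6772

T = 0.3333;  σ√T = 0.2656
d₁ = [ln(120/130) + (0.021 + 0.46²/2)·0.3333] / 0.2656 = [-0.0800 + 0.0423] / 0.2656 = -0.1422 ⇒ -0.14
d₂ = d₁ − σ√T = -0.1422 − 0.2656 = -0.4078 ⇒ -0.41
e^(−rT) = e^(−0.021·0.3333) = 0.9930
N(−d₂) = N(0.41) = 0.6591;  N(−d₁) = N(0.14) = 0.5557
P = 130·0.9930·0.6591 − 120·0.5557 = 85.0832 − 66.6840 = 18.3992

18.40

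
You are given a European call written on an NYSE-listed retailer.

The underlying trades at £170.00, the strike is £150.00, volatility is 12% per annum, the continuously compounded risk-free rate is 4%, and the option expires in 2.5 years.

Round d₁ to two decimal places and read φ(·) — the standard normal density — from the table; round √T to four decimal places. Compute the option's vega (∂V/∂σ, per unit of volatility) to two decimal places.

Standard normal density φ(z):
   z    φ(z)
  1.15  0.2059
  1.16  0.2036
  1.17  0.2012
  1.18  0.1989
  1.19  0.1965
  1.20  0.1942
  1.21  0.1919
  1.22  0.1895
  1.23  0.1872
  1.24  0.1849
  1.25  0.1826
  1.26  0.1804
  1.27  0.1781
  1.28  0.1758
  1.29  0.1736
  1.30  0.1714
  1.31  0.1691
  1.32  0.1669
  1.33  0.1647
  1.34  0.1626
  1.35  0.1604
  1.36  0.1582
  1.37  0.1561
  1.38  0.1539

σ√T = 0.12 × 1.5811 = 0.1897
ln(S/K) + (r + σ²/2)T = ln(170/150) + (0.04 + 0.12²/2)·2.5 = 0.1252 + 0.1180 = 0.2432
d₁ = 0.2432 / 0.1897 = 1.2816 which rounds to 1.28
√T = √2.5 = 1.5811
φ(d₁) = φ(1.28) = 0.1758
vega = S·φ(d₁)·√T = 170·0.1758·1.5811 = 47.2528

47.25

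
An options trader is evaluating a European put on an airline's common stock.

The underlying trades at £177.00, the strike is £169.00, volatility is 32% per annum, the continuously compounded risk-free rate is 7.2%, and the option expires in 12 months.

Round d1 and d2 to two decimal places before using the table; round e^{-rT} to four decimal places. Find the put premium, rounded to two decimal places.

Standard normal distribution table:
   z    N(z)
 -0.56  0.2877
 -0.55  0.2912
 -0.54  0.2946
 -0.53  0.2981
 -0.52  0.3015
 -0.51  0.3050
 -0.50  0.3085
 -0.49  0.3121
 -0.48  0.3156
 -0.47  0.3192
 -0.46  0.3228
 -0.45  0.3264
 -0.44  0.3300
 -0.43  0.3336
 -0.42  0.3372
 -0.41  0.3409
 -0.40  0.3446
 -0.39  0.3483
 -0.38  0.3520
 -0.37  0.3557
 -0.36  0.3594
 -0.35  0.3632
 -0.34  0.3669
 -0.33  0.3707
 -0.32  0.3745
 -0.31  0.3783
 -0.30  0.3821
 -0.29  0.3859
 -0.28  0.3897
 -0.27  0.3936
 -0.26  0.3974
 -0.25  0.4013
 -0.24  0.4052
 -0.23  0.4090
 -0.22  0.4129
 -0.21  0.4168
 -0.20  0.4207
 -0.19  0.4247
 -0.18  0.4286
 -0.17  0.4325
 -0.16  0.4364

σ√T = 0.32 × 1.0000 = 0.3200
ln(S/K) + (r + σ²/2)T = ln(177/169) + (0.072 + 0.32²/2)·1 = 0.0463 + 0.1232 = 0.1695
d₁ = 0.1695 / 0.3200 = 0.5295 which rounds to 0.53
d₂ = d₁ − σ√T = 0.5295 − 0.3200 = 0.2095 which rounds to 0.21
e^(−rT) = e^(−0.072·1) = 0.9305
N(−d₂) = N(-0.21) = 0.4168;  N(−d₁) = N(-0.53) = 0.2981
P = 169·0.9305·0.4168 − 177·0.2981 = 65.5437 − 52.7637 = 12.7800

£12.78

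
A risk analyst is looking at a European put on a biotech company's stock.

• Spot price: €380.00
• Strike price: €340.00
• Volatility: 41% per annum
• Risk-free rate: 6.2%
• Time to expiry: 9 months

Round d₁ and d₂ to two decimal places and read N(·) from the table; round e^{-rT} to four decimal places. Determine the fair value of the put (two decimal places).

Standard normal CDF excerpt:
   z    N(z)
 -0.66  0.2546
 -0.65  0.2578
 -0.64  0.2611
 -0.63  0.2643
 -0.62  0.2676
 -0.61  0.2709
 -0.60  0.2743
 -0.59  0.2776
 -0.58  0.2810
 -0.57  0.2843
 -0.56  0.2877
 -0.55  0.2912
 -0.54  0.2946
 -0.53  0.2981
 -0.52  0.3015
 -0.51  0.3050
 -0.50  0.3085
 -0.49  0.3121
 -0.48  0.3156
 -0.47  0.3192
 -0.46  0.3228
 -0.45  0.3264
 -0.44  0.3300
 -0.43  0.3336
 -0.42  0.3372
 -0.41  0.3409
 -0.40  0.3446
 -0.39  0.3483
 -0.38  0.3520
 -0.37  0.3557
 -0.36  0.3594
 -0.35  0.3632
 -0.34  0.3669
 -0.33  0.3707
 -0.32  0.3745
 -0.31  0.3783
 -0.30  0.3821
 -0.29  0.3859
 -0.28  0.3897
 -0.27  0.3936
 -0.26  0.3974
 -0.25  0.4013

T = 0.75;  σ√T = 0.3551
ln(S/K) + (r + σ²/2)T = ln(380/340) + (0.062 + 0.41²/2)·0.75 = 0.1112 + 0.1095 = 0.2208
d₁ = 0.2208 / 0.3551 = 0.6217 which rounds to 0.62
d₂ = d₁ − σ√T = 0.6217 − 0.3551 = 0.2667 which rounds to 0.27
exp(−rT) = exp(−0.062·0.75) = 0.9546
P = 340·0.9546·N(-0.27) − 380·N(-0.62) = 340·0.9546·0.3936 − 380·0.2676 = 127.7484 − 101.6880 = 26.0604

€26.06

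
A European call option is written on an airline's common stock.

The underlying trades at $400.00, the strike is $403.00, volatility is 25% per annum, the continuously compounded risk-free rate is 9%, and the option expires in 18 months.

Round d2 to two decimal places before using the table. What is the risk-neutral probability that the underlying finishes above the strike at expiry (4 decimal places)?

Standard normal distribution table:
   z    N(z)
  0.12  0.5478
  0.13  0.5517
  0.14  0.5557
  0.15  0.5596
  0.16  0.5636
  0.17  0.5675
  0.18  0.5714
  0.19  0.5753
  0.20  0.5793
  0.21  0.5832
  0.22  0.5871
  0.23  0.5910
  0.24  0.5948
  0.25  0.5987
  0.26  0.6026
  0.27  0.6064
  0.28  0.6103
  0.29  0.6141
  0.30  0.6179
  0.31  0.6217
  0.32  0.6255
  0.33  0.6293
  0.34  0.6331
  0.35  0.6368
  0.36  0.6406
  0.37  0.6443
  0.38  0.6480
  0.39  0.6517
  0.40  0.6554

0.6026

σ√T = 0.25·√1.5 = 0.3062
d₁ = [ln(400/403) + (0.09 + 0.25²/2)·1.5] / 0.3062 = [-0.0075 + 0.1819] / 0.3062 = 0.5696 which rounds to 0.57
d₂ = d₁ − σ√T = 0.5696 − 0.3062 = 0.2634 which rounds to 0.26
Risk-neutral Pr[S_T > K] = N(d₂) = N(0.26) = 0.6026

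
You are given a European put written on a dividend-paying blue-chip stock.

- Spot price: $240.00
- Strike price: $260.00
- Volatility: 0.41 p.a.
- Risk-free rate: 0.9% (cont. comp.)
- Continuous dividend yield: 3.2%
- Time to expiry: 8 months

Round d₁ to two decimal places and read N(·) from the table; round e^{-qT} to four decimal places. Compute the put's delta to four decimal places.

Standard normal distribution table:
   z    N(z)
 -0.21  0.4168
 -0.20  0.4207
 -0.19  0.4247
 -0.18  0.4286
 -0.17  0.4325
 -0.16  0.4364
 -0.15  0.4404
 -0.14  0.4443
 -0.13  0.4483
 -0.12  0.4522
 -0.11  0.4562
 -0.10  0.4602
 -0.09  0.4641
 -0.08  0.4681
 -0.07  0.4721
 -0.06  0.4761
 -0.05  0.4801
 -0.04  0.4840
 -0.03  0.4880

-0.5362

σ√T = 0.41 × 0.8165 = 0.3348
d₁ = [ln(240/260) + (0.009 − 0.032 + 0.41²/2)·0.6667] / 0.3348 = [-0.0800 + 0.0407] / 0.3348 = -0.1175 which rounds to -0.12
N(d₁) = N(-0.12) = 0.4522
Δ_put = exp(−qT)·(N(d₁) − 1) = 0.9789·(0.4522 − 1) = -0.5362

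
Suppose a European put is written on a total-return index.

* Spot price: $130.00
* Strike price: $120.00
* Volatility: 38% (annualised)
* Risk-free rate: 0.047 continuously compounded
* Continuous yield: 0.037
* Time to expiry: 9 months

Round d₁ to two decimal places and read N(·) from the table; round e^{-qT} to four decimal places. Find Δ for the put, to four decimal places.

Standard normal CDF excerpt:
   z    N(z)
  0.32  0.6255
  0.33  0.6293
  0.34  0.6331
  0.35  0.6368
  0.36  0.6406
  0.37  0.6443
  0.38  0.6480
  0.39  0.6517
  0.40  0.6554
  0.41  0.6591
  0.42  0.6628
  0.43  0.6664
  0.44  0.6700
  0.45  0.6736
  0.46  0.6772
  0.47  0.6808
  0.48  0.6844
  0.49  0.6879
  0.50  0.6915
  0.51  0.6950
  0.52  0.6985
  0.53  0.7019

-0.3245

σ√T = 0.38 × 0.8660 = 0.3291
ln(S/K) + (r − q + σ²/2)T = ln(130/120) + (0.047 − 0.037 + 0.38²/2)·0.75 = 0.0800 + 0.0616 = 0.1417
d₁ = 0.1417 / 0.3291 = 0.4306 ≈ 0.43
N(d₁) = N(0.43) = 0.6664
Δ_put = exp(−qT)·(N(d₁) − 1) = 0.9726·(0.6664 − 1) = -0.3245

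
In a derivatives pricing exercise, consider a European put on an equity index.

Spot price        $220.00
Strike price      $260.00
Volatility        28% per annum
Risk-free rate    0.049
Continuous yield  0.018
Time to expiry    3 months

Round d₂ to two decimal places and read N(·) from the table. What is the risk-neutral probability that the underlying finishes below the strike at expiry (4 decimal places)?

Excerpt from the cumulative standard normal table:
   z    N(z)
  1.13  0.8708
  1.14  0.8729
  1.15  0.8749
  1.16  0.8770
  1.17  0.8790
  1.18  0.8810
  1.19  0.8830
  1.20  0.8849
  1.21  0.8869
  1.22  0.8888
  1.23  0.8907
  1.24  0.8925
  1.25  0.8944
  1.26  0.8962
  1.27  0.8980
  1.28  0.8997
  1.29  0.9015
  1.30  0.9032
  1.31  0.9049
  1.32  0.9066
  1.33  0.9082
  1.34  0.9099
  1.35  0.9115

σ√T = 0.28 × 0.5000 = 0.1400
d₁ = [ln(220/260) + (0.049 − 0.018 + 0.28²/2)·0.25] / 0.1400 = [-0.1671 + 0.0176] / 0.1400 = -1.0679 → -1.07
d₂ = d₁ − σ√T = -1.0679 − 0.1400 = -1.2079 → -1.21
Risk-neutral Pr[S_T < K] = N(−d₂) = N(1.21) = 0.8869

0.8869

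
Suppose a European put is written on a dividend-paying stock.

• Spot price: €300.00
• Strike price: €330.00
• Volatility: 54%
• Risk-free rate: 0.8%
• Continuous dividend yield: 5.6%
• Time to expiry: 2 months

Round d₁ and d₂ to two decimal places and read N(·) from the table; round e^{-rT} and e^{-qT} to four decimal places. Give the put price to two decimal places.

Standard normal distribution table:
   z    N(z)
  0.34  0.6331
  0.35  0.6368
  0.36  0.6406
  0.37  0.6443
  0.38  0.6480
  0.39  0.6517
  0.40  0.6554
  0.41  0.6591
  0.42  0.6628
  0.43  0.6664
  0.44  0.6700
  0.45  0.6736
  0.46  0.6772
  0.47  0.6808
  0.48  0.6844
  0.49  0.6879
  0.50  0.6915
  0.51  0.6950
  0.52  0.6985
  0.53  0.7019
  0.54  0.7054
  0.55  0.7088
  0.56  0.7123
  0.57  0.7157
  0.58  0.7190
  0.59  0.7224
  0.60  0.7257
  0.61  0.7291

€46.57

T = 0.1667;  σ√T = 0.2205
ln(S/K) + (r − q + σ²/2)T = ln(300/330) + (0.008 − 0.056 + 0.54²/2)·0.1667 = -0.0953 + 0.0163 = -0.0790
d₁ = -0.0790 / 0.2205 = -0.3584 → -0.36
d₂ = d₁ − σ√T = -0.3584 − 0.2205 = -0.5789 → -0.58
exp(−qT) = exp(−0.056·0.1667) = 0.9907;  exp(−rT) = exp(−0.008·0.1667) = 0.9987
P = 330·0.9987·N(0.58) − 300·0.9907·N(0.36) = 330·0.9987·0.7190 − 300·0.9907·0.6406 = 236.9615 − 190.3927 = 46.5688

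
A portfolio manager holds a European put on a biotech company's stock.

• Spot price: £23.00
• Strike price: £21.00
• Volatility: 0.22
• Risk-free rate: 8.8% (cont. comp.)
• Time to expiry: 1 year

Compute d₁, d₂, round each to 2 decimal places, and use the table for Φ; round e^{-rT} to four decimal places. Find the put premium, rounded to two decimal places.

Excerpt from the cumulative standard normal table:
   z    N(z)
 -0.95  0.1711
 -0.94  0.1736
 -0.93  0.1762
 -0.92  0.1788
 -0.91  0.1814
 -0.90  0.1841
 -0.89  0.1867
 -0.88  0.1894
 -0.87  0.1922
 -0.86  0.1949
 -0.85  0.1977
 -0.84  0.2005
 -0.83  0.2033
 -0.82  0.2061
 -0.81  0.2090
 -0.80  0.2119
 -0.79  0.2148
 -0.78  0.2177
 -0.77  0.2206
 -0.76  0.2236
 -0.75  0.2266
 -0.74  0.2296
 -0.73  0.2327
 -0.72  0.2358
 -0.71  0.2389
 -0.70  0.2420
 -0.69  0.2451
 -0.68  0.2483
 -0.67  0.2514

T = 1;  σ√T = 0.2200
d₁ = [ln(23/21) + (0.088 + 0.22²/2)·1] / 0.2200 = [0.0910 + 0.1122] / 0.2200 = 0.9235 ⇒ 0.92
d₂ = d₁ − σ√T = 0.9235 − 0.2200 = 0.7035 ⇒ 0.70
e^(−rT) = e^(−0.088·1) = 0.9158
N(−d₂) = N(-0.70) = 0.2420;  N(−d₁) = N(-0.92) = 0.1788
P = 21·0.9158·0.2420 − 23·0.1788 = 4.6541 − 4.1124 = 0.5417

£0.54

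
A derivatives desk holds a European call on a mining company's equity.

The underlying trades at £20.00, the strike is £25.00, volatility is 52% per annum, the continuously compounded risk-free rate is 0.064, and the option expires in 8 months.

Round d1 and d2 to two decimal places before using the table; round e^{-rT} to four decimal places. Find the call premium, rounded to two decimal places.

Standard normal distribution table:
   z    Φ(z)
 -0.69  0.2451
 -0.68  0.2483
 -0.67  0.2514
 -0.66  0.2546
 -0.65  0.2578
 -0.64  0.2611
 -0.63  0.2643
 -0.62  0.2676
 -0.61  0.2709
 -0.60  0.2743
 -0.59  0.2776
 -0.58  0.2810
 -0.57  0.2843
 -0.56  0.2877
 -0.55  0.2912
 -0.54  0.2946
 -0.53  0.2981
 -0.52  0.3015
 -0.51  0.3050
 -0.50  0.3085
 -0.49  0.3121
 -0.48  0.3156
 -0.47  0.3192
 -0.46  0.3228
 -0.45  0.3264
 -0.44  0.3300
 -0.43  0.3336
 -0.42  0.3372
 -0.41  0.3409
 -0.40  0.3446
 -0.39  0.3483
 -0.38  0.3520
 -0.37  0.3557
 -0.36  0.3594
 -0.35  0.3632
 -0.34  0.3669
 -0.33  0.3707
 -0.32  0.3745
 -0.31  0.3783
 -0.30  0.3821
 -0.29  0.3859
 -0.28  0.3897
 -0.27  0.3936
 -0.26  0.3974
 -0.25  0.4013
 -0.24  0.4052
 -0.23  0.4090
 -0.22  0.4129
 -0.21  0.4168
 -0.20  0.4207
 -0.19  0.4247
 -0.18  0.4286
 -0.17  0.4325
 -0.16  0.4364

T = 0.6667;  σ√T = 0.4246
d₁ = [ln(20/25) + (0.064 + 0.52²/2)·0.6667] / 0.4246 = [-0.2231 + 0.1328] / 0.4246 = -0.2128 ⇒ -0.21
d₂ = d₁ − σ√T = -0.2128 − 0.4246 = -0.6374 ⇒ -0.64
e^(−rT) = e^(−0.064·0.6667) = 0.9582
C = 20·N(-0.21) − 25·0.9582·N(-0.64) = 20·0.4168 − 25·0.9582·0.2611 = 8.3360 − 6.2547 = 2.0813

£2.08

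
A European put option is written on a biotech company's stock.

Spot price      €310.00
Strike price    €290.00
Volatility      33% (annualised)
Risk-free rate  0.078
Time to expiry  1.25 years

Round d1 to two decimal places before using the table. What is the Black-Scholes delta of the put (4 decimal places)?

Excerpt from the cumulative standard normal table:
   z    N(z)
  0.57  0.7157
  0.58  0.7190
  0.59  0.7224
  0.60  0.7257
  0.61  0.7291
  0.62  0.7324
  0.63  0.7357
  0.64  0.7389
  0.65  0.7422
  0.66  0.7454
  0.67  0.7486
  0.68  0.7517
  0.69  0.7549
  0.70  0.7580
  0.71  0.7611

σ√T = 0.33·√1.25 = 0.3690
ln(S/K) + (r + σ²/2)T = ln(310/290) + (0.078 + 0.33²/2)·1.25 = 0.0667 + 0.1656 = 0.2323
d₁ = 0.2323 / 0.3690 = 0.6295 ≈ 0.63
N(d₁) = N(0.63) = 0.7357
Δ_put = N(d₁) − 1 = 0.7357 − 1 = -0.2643

-0.2643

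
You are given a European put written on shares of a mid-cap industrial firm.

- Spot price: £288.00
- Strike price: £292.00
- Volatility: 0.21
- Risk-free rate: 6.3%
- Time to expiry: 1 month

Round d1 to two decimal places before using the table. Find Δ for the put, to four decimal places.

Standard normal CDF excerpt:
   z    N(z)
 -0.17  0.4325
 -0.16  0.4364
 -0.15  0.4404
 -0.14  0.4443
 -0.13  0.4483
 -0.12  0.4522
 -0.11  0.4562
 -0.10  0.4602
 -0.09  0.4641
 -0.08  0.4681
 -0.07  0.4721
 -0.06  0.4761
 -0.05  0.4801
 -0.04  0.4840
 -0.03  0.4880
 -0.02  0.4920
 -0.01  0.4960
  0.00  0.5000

-0.5438

σ√T = 0.21·√0.08333 = 0.0606
d₁ = [ln(288/292) + (0.063 + ½·0.21²)·0.08333] / (σ√T) = (-0.0138 + 0.0071) / 0.0606 = -0.1106 which rounds to -0.11
N(d₁) = N(-0.11) = 0.4562
Δ_put = N(d₁) − 1 = 0.4562 − 1 = -0.5438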